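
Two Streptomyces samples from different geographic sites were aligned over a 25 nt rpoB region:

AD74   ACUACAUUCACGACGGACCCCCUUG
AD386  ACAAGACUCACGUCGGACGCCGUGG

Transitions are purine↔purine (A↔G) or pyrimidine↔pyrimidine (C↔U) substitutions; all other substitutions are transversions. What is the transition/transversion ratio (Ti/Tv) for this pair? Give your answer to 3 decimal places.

0.167

Mismatches occur at site 3 (U/A, transversion), site 5 (C/G, transversion), site 7 (U/C, transition), site 13 (A/U, transversion), site 19 (C/G, transversion), site 22 (C/G, transversion), site 24 (U/G, transversion).
Of the 7 differences, 1 transition and 6 transversions, so Ti/Tv = 1/6 = 0.167.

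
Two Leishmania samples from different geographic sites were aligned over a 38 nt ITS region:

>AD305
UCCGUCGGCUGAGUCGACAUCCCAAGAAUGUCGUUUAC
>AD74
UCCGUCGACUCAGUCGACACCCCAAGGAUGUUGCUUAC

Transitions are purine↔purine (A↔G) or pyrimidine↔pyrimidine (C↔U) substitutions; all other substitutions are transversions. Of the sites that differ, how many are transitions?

5

Differing sites — 8:G/A (Ti); 11:G/C (Tv); 20:U/C (Ti); 27:A/G (Ti); 32:C/U (Ti); 34:U/C (Ti).
Of the 6 differences, 5 transitions and 1 transversion, so the answer is 5.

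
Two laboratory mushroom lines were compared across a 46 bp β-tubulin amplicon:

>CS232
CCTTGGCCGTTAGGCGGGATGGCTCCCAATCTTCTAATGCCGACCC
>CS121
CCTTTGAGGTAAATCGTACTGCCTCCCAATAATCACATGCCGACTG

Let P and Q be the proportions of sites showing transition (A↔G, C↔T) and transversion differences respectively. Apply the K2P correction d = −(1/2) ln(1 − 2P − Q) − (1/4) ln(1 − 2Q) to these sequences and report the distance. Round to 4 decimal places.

0.4746

Differing sites — 5:G/T (Tv); 7:C/A (Tv); 8:C/G (Tv); 11:T/A (Tv); 13:G/A (Ti); 14:G/T (Tv); 17:G/T (Tv); 18:G/A (Ti); 19:A/C (Tv); 22:G/C (Tv); 31:C/A (Tv); 32:T/A (Tv); 35:T/A (Tv); 36:A/C (Tv); 45:C/T (Ti); 46:C/G (Tv).
Of the 16 differences, 3 transitions and 13 transversions over 46 sites: P = 3/46 = 0.065217, Q = 13/46 = 0.282609.
d = −0.5·ln(0.586957) − 0.25·ln(0.434782) = −0.5·(-0.532804) − 0.25·(-0.832911) = 0.4746.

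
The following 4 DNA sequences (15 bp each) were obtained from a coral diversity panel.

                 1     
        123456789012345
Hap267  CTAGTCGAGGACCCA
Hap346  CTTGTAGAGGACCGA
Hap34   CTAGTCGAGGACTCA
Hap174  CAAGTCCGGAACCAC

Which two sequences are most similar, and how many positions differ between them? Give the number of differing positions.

Pairwise Hamming distances:
  Hap267 vs Hap346: 3
  Hap267 vs Hap34: 1
  Hap267 vs Hap174: 6
  Hap346 vs Hap34: 4
  Hap346 vs Hap174: 8
  Hap34 vs Hap174: 7
The smallest is 1, between Hap267 and Hap34.

1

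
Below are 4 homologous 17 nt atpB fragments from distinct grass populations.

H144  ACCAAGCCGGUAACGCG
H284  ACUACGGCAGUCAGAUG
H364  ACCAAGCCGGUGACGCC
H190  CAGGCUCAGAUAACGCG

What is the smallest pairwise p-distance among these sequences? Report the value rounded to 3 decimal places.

Pairwise Hamming distances:
  H144 vs H284: 8
  H144 vs H364: 2
  H144 vs H190: 8
  H284 vs H364: 9
  H284 vs H190: 13
  H364 vs H190: 10
The smallest is 2 mismatches, between H144 and H364; p = 2/17 = 0.118.

0.118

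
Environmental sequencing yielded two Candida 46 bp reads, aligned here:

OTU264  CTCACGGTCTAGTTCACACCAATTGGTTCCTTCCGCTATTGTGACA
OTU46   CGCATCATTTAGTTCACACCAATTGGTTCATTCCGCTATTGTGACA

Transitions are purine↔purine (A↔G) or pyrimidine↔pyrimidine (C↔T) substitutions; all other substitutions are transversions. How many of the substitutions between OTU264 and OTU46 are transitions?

3

The sequences differ at positions 2 (T/G, transversion), 5 (C/T, transition), 6 (G/C, transversion), 7 (G/A, transition), 9 (C/T, transition), 30 (C/A, transversion).
Of the 6 differences, 3 transitions and 3 transversions, so the answer is 3.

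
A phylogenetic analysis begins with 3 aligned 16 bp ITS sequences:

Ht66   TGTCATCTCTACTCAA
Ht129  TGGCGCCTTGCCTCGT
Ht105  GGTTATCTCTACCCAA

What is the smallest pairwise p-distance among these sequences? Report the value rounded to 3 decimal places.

0.188

Pairwise Hamming distances:
  Ht66 vs Ht129: 8
  Ht66 vs Ht105: 3
  Ht129 vs Ht105: 11
The smallest is 3 mismatches, between Ht66 and Ht105; p = 3/16 = 0.188.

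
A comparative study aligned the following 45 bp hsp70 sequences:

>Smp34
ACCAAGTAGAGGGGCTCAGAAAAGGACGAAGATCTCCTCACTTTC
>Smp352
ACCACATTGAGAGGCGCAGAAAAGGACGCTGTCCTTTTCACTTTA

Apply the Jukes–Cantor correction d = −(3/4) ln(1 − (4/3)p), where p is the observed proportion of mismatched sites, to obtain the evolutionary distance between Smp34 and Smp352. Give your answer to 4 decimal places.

Differing sites — 5:A/C; 6:G/A; 8:A/T; 12:G/A; 16:T/G; 29:A/C; 30:A/T; 32:A/T; 33:T/C; 36:C/T; 37:C/T; 45:C/A.
p = 12/45 = 0.266667.
d = −0.75 · ln(1 − (4/3)·0.266667) = −0.75 · ln(0.644444) = −0.75 · (-0.439367) = 0.3295.

0.3295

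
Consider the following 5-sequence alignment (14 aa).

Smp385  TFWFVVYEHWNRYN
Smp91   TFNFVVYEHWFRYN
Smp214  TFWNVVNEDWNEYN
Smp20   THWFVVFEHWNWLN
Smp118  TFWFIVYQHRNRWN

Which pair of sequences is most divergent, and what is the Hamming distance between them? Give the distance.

Pairwise Hamming distances:
  Smp385 vs Smp91: 2
  Smp385 vs Smp214: 4
  Smp385 vs Smp20: 4
  Smp385 vs Smp118: 4
  Smp91 vs Smp214: 6
  Smp91 vs Smp20: 6
  Smp91 vs Smp118: 6
  Smp214 vs Smp20: 6
  Smp214 vs Smp118: 8
  Smp20 vs Smp118: 7
The largest is 8, between Smp214 and Smp118.

8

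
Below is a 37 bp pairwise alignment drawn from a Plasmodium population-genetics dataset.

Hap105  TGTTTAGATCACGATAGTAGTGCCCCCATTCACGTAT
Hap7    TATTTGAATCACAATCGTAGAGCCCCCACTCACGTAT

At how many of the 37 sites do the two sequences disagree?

Differing sites — 2:G/A; 6:A/G; 7:G/A; 13:G/A; 16:A/C; 21:T/A; 29:T/C.
That gives 7 mismatches out of 37 aligned sites, so the Hamming distance is 7.

7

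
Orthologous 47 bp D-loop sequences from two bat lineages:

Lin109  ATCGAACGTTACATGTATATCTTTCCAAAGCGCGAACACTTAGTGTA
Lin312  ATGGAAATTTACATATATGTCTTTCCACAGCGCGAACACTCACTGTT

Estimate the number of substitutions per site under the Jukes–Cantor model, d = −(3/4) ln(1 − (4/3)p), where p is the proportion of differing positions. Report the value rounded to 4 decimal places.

Mismatches occur at site 3 (C→G), site 7 (C→A), site 8 (G→T), site 15 (G→A), site 19 (A→G), site 28 (A→C), site 41 (T→C), site 43 (G→C), site 47 (A→T).
p = 9/47 = 0.191489.
d = −0.75 · ln(1 − (4/3)·0.191489) = −0.75 · ln(0.744681) = −0.75 · (-0.294799) = 0.2211.

0.2211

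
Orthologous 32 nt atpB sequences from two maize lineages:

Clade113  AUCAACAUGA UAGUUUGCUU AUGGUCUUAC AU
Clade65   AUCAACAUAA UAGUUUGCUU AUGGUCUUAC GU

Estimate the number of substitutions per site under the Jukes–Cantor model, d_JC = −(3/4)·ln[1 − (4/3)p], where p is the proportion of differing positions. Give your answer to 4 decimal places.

The sequences differ at positions 9 (G/A), 31 (A/G).
p = 2/32 = 0.062500.
d = −0.75 · ln(1 − (4/3)·0.062500) = −0.75 · ln(0.916667) = −0.75 · (-0.087011) = 0.0653.

0.0653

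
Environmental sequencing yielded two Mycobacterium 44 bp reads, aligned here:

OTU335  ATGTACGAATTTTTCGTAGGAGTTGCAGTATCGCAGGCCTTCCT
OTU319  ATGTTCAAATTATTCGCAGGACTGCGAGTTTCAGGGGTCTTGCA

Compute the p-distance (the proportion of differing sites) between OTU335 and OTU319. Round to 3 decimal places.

0.341

The sequences differ at positions 5 (A/T), 7 (G/A), 12 (T/A), 17 (T/C), 22 (G/C), 24 (T/G), 25 (G/C), 26 (C/G), 30 (A/T), 33 (G/A), 34 (C/G), 35 (A/G), 38 (C/T), 42 (C/G), 44 (T/A).
There are 15 differences over 44 sites, so p = 15/44 = 0.341.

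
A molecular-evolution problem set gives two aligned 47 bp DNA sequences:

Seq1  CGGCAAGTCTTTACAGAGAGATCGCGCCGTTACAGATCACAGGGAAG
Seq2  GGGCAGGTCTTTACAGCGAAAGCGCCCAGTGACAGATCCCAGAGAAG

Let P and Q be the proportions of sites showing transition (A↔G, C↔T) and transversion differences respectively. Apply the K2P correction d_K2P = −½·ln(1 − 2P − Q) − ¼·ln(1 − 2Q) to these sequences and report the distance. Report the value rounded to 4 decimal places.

0.2503

Differing sites — 1:C/G (Tv); 6:A/G (Ti); 17:A/C (Tv); 20:G/A (Ti); 22:T/G (Tv); 26:G/C (Tv); 28:C/A (Tv); 31:T/G (Tv); 39:A/C (Tv); 43:G/A (Ti).
Of the 10 differences, 3 transitions and 7 transversions over 47 sites: P = 3/47 = 0.063830, Q = 7/47 = 0.148936.
d = −0.5·ln(0.723404) − 0.25·ln(0.702128) = −0.5·(-0.323787) − 0.25·(-0.353640) = 0.2503.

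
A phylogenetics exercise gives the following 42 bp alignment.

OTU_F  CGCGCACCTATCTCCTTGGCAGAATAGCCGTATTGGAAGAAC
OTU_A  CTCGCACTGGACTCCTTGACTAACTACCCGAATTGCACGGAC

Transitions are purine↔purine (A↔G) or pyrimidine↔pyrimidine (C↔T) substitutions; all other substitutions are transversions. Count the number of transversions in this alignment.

9

Mismatches occur at site 2 (G↔T, transversion), site 8 (C↔T, transition), site 9 (T↔G, transversion), site 10 (A↔G, transition), site 11 (T↔A, transversion), site 19 (G↔A, transition), site 21 (A↔T, transversion), site 22 (G↔A, transition), site 24 (A↔C, transversion), site 27 (G↔C, transversion), site 31 (T↔A, transversion), site 36 (G↔C, transversion), site 38 (A↔C, transversion), site 40 (A↔G, transition).
Of the 14 differences, 5 transitions and 9 transversions, so the answer is 9.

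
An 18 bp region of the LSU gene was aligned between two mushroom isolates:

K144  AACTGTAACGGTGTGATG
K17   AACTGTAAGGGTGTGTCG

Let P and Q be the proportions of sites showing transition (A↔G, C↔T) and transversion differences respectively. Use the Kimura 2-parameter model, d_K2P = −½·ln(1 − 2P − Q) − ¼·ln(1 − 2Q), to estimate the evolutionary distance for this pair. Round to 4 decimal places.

Mismatches occur at site 9 (C↔G, transversion), site 16 (A↔T, transversion), site 17 (T↔C, transition).
Of the 3 differences, 1 transition and 2 transversions over 18 sites: P = 1/18 = 0.055556, Q = 2/18 = 0.111111.
d = −0.5·ln(0.777777) − 0.25·ln(0.777778) = −0.5·(-0.251315) − 0.25·(-0.251314) = 0.1885.

0.1885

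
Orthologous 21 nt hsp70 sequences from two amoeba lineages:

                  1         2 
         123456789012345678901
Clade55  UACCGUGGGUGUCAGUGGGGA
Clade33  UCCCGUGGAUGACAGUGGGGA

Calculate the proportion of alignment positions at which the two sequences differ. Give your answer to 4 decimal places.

Differing sites — 2:A/C; 9:G/A; 12:U/A.
There are 3 differences over 21 sites, so p = 3/21 = 0.1429.

0.1429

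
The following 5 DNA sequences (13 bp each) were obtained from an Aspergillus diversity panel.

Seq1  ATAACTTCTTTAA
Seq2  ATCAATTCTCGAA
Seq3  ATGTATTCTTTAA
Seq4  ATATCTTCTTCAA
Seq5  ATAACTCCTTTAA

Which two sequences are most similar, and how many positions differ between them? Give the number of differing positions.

1

Pairwise Hamming distances:
  Seq1 vs Seq2: 4
  Seq1 vs Seq3: 3
  Seq1 vs Seq4: 2
  Seq1 vs Seq5: 1
  Seq2 vs Seq3: 4
  Seq2 vs Seq4: 5
  Seq2 vs Seq5: 5
  Seq3 vs Seq4: 3
  Seq3 vs Seq5: 4
  Seq4 vs Seq5: 3
The smallest is 1, between Seq1 and Seq5.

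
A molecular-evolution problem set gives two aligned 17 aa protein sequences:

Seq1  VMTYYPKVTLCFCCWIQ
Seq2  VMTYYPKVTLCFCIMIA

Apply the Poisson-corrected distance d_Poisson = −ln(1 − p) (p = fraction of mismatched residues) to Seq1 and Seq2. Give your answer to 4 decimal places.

0.1942

The sequences differ at positions 14 (C/I), 15 (W/M), 17 (Q/A).
p = 3/17 = 0.176471.
d = −ln(1 − 0.176471) = −ln(0.823529) = 0.1942.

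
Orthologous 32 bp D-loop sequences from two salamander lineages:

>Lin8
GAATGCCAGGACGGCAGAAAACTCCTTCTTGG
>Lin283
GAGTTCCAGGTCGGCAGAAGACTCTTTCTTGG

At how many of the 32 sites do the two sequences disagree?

5

The sequences differ at positions 3 (A/G), 5 (G/T), 11 (A/T), 20 (A/G), 25 (C/T).
That gives 5 mismatches out of 32 aligned sites, so the Hamming distance is 5.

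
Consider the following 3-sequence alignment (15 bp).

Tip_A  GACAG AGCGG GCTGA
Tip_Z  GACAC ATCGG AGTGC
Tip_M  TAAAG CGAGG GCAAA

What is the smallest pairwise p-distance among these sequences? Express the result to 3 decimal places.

Pairwise Hamming distances:
  Tip_A vs Tip_Z: 5
  Tip_A vs Tip_M: 6
  Tip_Z vs Tip_M: 11
The smallest is 5 mismatches, between Tip_A and Tip_Z; p = 5/15 = 0.333.

0.333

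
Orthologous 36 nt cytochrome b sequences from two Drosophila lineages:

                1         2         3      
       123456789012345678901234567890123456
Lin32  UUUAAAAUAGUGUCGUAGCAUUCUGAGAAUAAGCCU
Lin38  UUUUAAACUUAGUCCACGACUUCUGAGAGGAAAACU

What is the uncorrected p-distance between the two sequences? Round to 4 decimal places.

Mismatches occur at site 4 (A→U), site 8 (U→C), site 9 (A→U), site 10 (G→U), site 11 (U→A), site 15 (G→C), site 16 (U→A), site 17 (A→C), site 19 (C→A), site 20 (A→C), site 29 (A→G), site 30 (U→G), site 33 (G→A), site 34 (C→A).
There are 14 differences over 36 sites, so p = 14/36 = 0.3889.

0.3889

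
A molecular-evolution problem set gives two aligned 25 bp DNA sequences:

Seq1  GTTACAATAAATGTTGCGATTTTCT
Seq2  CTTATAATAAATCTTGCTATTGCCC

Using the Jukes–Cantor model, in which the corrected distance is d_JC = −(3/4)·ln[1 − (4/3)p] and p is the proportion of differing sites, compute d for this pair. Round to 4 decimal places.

0.3505

The sequences differ at positions 1 (G/C), 5 (C/T), 13 (G/C), 18 (G/T), 22 (T/G), 23 (T/C), 25 (T/C).
p = 7/25 = 0.280000.
d = −0.75 · ln(1 − (4/3)·0.280000) = −0.75 · ln(0.626667) = −0.75 · (-0.467340) = 0.3505.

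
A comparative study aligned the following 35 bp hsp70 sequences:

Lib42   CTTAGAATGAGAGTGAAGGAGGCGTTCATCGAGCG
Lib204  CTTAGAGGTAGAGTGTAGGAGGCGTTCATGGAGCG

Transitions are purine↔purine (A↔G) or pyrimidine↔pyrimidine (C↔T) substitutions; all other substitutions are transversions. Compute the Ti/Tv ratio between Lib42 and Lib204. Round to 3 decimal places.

0.250

Mismatches occur at site 7 (A/G, transition), site 8 (T/G, transversion), site 9 (G/T, transversion), site 16 (A/T, transversion), site 30 (C/G, transversion).
Of the 5 differences, 1 transition and 4 transversions, so Ti/Tv = 1/4 = 0.250.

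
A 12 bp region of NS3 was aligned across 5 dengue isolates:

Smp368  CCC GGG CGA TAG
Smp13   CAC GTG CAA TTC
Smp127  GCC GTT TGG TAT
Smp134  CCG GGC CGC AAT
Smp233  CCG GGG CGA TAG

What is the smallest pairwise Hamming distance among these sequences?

1

Pairwise Hamming distances:
  Smp368 vs Smp13: 5
  Smp368 vs Smp127: 6
  Smp368 vs Smp134: 5
  Smp368 vs Smp233: 1
  Smp13 vs Smp127: 8
  Smp13 vs Smp134: 9
  Smp13 vs Smp233: 6
  Smp127 vs Smp134: 7
  Smp127 vs Smp233: 7
  Smp134 vs Smp233: 4
The smallest is 1, between Smp368 and Smp233.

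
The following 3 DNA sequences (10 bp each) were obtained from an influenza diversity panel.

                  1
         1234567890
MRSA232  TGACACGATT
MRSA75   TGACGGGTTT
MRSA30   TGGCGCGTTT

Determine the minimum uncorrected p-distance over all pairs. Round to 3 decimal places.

0.200

Pairwise Hamming distances:
  MRSA232 vs MRSA75: 3
  MRSA232 vs MRSA30: 3
  MRSA75 vs MRSA30: 2
The smallest is 2 mismatches, between MRSA75 and MRSA30; p = 2/10 = 0.200.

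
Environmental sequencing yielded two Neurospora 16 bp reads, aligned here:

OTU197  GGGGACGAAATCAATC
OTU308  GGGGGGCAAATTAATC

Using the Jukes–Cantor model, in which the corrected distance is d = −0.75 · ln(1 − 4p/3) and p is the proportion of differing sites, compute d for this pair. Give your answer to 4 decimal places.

0.3041

Mismatches occur at site 5 (A/G), site 6 (C/G), site 7 (G/C), site 12 (C/T).
p = 4/16 = 0.250000.
d = −0.75 · ln(1 − (4/3)·0.250000) = −0.75 · ln(0.666667) = −0.75 · (-0.405465) = 0.3041.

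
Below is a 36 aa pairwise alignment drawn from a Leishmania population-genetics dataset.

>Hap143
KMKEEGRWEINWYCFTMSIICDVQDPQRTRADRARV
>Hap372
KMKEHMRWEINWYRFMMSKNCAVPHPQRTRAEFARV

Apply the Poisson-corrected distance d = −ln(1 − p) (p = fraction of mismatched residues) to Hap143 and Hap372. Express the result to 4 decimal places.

Differing sites — 5:E/H; 6:G/M; 14:C/R; 16:T/M; 19:I/K; 20:I/N; 22:D/A; 24:Q/P; 25:D/H; 32:D/E; 33:R/F.
p = 11/36 = 0.305556.
d = −ln(1 − 0.305556) = −ln(0.694444) = 0.3646.

0.3646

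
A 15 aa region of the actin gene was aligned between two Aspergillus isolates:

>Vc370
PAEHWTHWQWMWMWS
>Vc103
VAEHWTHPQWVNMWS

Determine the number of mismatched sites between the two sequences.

4

Mismatches occur at site 1 (P→V), site 8 (W→P), site 11 (M→V), site 12 (W→N).
That gives 4 mismatches out of 15 aligned sites, so the Hamming distance is 4.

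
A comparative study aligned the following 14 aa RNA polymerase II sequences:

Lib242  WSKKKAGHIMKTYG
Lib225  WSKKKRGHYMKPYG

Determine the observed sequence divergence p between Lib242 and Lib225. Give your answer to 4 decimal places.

The sequences differ at positions 6 (A/R), 9 (I/Y), 12 (T/P).
There are 3 differences over 14 sites, so p = 3/14 = 0.2143.

0.2143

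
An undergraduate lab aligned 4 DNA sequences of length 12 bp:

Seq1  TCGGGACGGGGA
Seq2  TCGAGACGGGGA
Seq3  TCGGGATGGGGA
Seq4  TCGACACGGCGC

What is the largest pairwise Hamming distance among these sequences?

5

Pairwise Hamming distances:
  Seq1 vs Seq2: 1
  Seq1 vs Seq3: 1
  Seq1 vs Seq4: 4
  Seq2 vs Seq3: 2
  Seq2 vs Seq4: 3
  Seq3 vs Seq4: 5
The largest is 5, between Seq3 and Seq4.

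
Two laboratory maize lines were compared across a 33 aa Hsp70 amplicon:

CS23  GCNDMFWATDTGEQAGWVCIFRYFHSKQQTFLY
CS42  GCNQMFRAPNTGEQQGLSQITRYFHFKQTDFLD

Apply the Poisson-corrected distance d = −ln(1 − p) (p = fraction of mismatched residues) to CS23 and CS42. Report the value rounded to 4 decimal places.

Differing sites — 4:D/Q; 7:W/R; 9:T/P; 10:D/N; 15:A/Q; 17:W/L; 18:V/S; 19:C/Q; 21:F/T; 26:S/F; 29:Q/T; 30:T/D; 33:Y/D.
p = 13/33 = 0.393939.
d = −ln(1 − 0.393939) = −ln(0.606061) = 0.5008.

0.5008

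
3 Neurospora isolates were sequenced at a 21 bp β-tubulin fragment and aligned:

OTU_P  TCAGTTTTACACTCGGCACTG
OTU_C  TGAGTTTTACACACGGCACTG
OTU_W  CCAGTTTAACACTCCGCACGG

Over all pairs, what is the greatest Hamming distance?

Pairwise Hamming distances:
  OTU_P vs OTU_C: 2
  OTU_P vs OTU_W: 4
  OTU_C vs OTU_W: 6
The largest is 6, between OTU_C and OTU_W.

6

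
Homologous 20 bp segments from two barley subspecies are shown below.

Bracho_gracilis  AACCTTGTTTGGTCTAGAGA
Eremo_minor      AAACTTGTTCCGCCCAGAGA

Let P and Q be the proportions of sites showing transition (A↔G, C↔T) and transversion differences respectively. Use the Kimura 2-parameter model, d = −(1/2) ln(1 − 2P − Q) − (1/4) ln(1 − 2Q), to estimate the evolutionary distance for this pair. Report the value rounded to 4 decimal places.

The sequences differ at positions 3 (C/A, transversion), 10 (T/C, transition), 11 (G/C, transversion), 13 (T/C, transition), 15 (T/C, transition).
Of the 5 differences, 3 transitions and 2 transversions over 20 sites: P = 3/20 = 0.150000, Q = 2/20 = 0.100000.
d = −0.5·ln(0.600000) − 0.25·ln(0.800000) = −0.5·(-0.510826) − 0.25·(-0.223144) = 0.3112.

0.3112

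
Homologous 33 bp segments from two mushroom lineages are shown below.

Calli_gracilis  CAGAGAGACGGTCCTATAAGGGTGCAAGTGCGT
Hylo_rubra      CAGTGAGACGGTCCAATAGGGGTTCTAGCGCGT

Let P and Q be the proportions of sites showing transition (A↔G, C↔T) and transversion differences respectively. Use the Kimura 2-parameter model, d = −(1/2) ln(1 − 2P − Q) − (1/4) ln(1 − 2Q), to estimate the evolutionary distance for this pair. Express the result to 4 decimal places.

0.2082

The sequences differ at positions 4 (A/T, transversion), 15 (T/A, transversion), 19 (A/G, transition), 24 (G/T, transversion), 26 (A/T, transversion), 29 (T/C, transition).
Of the 6 differences, 2 transitions and 4 transversions over 33 sites: P = 2/33 = 0.060606, Q = 4/33 = 0.121212.
d = −0.5·ln(0.757576) − 0.25·ln(0.757576) = −0.5·(-0.277631) − 0.25·(-0.277631) = 0.2082.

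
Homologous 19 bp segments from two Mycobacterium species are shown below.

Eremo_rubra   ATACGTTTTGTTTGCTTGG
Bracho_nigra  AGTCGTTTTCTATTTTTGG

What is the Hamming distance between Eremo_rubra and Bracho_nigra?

6

The sequences differ at positions 2 (T/G), 3 (A/T), 10 (G/C), 12 (T/A), 14 (G/T), 15 (C/T).
That gives 6 mismatches out of 19 aligned sites, so the Hamming distance is 6.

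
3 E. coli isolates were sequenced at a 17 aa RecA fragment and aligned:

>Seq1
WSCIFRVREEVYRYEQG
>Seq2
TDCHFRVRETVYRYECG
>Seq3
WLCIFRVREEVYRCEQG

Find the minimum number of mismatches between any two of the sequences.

Pairwise Hamming distances:
  Seq1 vs Seq2: 5
  Seq1 vs Seq3: 2
  Seq2 vs Seq3: 6
The smallest is 2, between Seq1 and Seq3.

2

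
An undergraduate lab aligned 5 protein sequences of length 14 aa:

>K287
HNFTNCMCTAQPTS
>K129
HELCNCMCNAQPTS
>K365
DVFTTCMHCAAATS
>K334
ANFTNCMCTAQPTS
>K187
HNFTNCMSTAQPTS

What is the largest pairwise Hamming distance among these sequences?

9

Pairwise Hamming distances:
  K287 vs K129: 4
  K287 vs K365: 7
  K287 vs K334: 1
  K287 vs K187: 1
  K129 vs K365: 9
  K129 vs K334: 5
  K129 vs K187: 5
  K365 vs K334: 7
  K365 vs K187: 7
  K334 vs K187: 2
The largest is 9, between K129 and K365.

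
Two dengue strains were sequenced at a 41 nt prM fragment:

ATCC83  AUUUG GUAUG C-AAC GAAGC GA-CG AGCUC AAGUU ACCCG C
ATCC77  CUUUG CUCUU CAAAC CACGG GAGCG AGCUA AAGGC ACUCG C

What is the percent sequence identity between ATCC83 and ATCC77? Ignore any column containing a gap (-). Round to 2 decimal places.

71.79%

Excluding the 2 gap columns leaves 39 comparable sites.
Differing sites — 1:A/C; 6:G/C; 8:A/C; 10:G/U; 16:G/C; 18:A/C; 20:C/G; 30:C/A; 34:U/G; 35:U/C; 38:C/U.
28 of the 39 comparable sites match, so the percent identity is 28/39 × 100 = 71.79%.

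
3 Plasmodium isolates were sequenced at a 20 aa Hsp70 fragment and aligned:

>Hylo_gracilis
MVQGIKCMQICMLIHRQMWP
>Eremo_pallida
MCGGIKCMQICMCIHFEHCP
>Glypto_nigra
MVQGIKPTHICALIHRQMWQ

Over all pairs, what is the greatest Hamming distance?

12

Pairwise Hamming distances:
  Hylo_gracilis vs Eremo_pallida: 7
  Hylo_gracilis vs Glypto_nigra: 5
  Eremo_pallida vs Glypto_nigra: 12
The largest is 12, between Eremo_pallida and Glypto_nigra.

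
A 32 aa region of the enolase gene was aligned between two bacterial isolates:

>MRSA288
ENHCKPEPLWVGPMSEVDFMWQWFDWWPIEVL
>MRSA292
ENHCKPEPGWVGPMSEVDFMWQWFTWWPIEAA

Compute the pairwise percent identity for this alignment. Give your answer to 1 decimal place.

87.5%

Mismatches occur at site 9 (L↔G), site 25 (D↔T), site 31 (V↔A), site 32 (L↔A).
28 of the 32 sites match, so the percent identity is 28/32 × 100 = 87.5%.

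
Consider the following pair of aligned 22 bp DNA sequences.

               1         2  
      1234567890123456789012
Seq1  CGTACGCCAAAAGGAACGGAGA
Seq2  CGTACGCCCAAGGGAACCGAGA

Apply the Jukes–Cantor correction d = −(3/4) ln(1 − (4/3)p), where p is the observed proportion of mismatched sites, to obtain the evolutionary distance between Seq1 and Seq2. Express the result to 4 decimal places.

0.1505

The sequences differ at positions 9 (A/C), 12 (A/G), 18 (G/C).
p = 3/22 = 0.136364.
d = −0.75 · ln(1 − (4/3)·0.136364) = −0.75 · ln(0.818181) = −0.75 · (-0.200672) = 0.1505.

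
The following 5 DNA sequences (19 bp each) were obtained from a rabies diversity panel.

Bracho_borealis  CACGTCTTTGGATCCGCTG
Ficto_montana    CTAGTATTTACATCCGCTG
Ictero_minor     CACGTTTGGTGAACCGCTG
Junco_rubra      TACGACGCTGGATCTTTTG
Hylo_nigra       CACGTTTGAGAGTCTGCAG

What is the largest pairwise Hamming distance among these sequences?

12

Pairwise Hamming distances:
  Bracho_borealis vs Ficto_montana: 5
  Bracho_borealis vs Ictero_minor: 5
  Bracho_borealis vs Junco_rubra: 7
  Bracho_borealis vs Hylo_nigra: 7
  Ficto_montana vs Ictero_minor: 8
  Ficto_montana vs Junco_rubra: 12
  Ficto_montana vs Hylo_nigra: 10
  Ictero_minor vs Junco_rubra: 11
  Ictero_minor vs Hylo_nigra: 7
  Junco_rubra vs Hylo_nigra: 11
The largest is 12, between Ficto_montana and Junco_rubra.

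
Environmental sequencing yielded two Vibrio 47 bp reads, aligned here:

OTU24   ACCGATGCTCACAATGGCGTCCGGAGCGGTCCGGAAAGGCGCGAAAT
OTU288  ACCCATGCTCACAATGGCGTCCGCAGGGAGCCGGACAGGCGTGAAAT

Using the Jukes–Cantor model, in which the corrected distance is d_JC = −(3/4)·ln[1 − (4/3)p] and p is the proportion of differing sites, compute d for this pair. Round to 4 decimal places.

0.1660

Differing sites — 4:G/C; 24:G/C; 27:C/G; 29:G/A; 30:T/G; 36:A/C; 42:C/T.
p = 7/47 = 0.148936.
d = −0.75 · ln(1 − (4/3)·0.148936) = −0.75 · ln(0.801419) = −0.75 · (-0.221371) = 0.1660.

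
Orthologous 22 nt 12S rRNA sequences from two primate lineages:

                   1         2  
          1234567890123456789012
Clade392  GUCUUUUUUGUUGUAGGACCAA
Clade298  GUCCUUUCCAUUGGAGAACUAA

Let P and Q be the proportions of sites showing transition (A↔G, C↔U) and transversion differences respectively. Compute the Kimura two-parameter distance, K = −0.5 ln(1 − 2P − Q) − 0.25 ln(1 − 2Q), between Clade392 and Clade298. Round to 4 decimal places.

0.4707

Differing sites — 4:U/C (Ti); 8:U/C (Ti); 9:U/C (Ti); 10:G/A (Ti); 14:U/G (Tv); 17:G/A (Ti); 20:C/U (Ti).
Of the 7 differences, 6 transitions and 1 transversion over 22 sites: P = 6/22 = 0.272727, Q = 1/22 = 0.045455.
d = −0.5·ln(0.409091) − 0.25·ln(0.909090) = −0.5·(-0.893818) − 0.25·(-0.095311) = 0.4707.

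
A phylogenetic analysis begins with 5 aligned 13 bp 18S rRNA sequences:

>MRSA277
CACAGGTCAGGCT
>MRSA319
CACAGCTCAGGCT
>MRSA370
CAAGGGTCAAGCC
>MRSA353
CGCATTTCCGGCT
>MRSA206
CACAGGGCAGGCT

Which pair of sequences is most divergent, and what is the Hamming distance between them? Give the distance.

Pairwise Hamming distances:
  MRSA277 vs MRSA319: 1
  MRSA277 vs MRSA370: 4
  MRSA277 vs MRSA353: 4
  MRSA277 vs MRSA206: 1
  MRSA319 vs MRSA370: 5
  MRSA319 vs MRSA353: 4
  MRSA319 vs MRSA206: 2
  MRSA370 vs MRSA353: 8
  MRSA370 vs MRSA206: 5
  MRSA353 vs MRSA206: 5
The largest is 8, between MRSA370 and MRSA353.

8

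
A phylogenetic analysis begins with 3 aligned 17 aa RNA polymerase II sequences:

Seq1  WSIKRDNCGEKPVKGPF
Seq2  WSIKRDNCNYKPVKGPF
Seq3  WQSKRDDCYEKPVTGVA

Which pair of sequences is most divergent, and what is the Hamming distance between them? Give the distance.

8

Pairwise Hamming distances:
  Seq1 vs Seq2: 2
  Seq1 vs Seq3: 7
  Seq2 vs Seq3: 8
The largest is 8, between Seq2 and Seq3.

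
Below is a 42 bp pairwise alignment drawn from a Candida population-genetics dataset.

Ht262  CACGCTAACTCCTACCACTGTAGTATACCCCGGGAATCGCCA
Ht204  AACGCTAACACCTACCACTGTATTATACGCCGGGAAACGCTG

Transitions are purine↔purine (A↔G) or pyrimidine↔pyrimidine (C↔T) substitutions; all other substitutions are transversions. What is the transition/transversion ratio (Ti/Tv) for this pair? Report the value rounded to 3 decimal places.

Differing sites — 1:C/A (Tv); 10:T/A (Tv); 23:G/T (Tv); 29:C/G (Tv); 37:T/A (Tv); 41:C/T (Ti); 42:A/G (Ti).
Of the 7 differences, 2 transitions and 5 transversions, so Ti/Tv = 2/5 = 0.400.

0.400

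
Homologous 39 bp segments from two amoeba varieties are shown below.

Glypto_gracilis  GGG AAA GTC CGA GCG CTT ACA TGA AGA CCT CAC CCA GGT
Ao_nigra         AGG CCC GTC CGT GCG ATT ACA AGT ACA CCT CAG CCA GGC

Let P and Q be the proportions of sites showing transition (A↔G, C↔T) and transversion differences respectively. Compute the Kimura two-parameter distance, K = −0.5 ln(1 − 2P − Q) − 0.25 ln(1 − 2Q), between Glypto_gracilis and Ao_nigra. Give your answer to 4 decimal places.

Mismatches occur at site 1 (G↔A, transition), site 4 (A↔C, transversion), site 5 (A↔C, transversion), site 6 (A↔C, transversion), site 12 (A↔T, transversion), site 16 (C↔A, transversion), site 22 (T↔A, transversion), site 24 (A↔T, transversion), site 26 (G↔C, transversion), site 33 (C↔G, transversion), site 39 (T↔C, transition).
Of the 11 differences, 2 transitions and 9 transversions over 39 sites: P = 2/39 = 0.051282, Q = 9/39 = 0.230769.
d = −0.5·ln(0.666667) − 0.25·ln(0.538462) = −0.5·(-0.405465) − 0.25·(-0.619038) = 0.3575.

0.3575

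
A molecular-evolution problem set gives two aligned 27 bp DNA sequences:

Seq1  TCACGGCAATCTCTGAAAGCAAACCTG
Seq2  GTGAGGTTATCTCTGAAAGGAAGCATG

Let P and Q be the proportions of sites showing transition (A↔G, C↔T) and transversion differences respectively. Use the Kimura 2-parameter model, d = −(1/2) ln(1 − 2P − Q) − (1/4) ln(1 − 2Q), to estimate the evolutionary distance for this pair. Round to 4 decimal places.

0.4440

Differing sites — 1:T/G (Tv); 2:C/T (Ti); 3:A/G (Ti); 4:C/A (Tv); 7:C/T (Ti); 8:A/T (Tv); 20:C/G (Tv); 23:A/G (Ti); 25:C/A (Tv).
Of the 9 differences, 4 transitions and 5 transversions over 27 sites: P = 4/27 = 0.148148, Q = 5/27 = 0.185185.
d = −0.5·ln(0.518519) − 0.25·ln(0.629630) = −0.5·(-0.656779) − 0.25·(-0.462623) = 0.4440.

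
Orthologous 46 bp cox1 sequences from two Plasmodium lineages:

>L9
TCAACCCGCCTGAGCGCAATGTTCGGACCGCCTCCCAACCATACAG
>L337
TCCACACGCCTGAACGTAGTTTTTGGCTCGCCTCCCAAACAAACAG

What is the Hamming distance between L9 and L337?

11

Differing sites — 3:A/C; 6:C/A; 14:G/A; 17:C/T; 19:A/G; 21:G/T; 24:C/T; 27:A/C; 28:C/T; 39:C/A; 42:T/A.
That gives 11 mismatches out of 46 aligned sites, so the Hamming distance is 11.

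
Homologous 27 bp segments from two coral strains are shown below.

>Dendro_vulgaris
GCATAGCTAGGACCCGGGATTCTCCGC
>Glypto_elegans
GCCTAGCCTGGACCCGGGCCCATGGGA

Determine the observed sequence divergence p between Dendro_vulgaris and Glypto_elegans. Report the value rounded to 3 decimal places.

0.370

Mismatches occur at site 3 (A→C), site 8 (T→C), site 9 (A→T), site 19 (A→C), site 20 (T→C), site 21 (T→C), site 22 (C→A), site 24 (C→G), site 25 (C→G), site 27 (C→A).
There are 10 differences over 27 sites, so p = 10/27 = 0.370.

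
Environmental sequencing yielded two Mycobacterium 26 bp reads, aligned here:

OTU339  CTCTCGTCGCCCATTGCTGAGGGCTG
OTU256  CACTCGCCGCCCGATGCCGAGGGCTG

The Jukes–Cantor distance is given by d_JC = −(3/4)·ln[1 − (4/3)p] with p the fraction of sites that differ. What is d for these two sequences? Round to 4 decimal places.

0.2222

The sequences differ at positions 2 (T/A), 7 (T/C), 13 (A/G), 14 (T/A), 18 (T/C).
p = 5/26 = 0.192308.
d = −0.75 · ln(1 − (4/3)·0.192308) = −0.75 · ln(0.743589) = −0.75 · (-0.296267) = 0.2222.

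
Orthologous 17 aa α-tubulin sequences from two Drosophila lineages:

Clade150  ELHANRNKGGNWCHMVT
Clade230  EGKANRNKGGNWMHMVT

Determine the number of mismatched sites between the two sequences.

The sequences differ at positions 2 (L/G), 3 (H/K), 13 (C/M).
That gives 3 mismatches out of 17 aligned sites, so the Hamming distance is 3.

3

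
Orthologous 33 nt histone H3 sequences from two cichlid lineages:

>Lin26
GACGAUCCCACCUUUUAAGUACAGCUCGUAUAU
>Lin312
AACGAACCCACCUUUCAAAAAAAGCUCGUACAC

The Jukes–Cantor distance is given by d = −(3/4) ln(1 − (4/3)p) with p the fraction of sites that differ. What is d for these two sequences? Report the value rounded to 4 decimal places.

Mismatches occur at site 1 (G/A), site 6 (U/A), site 16 (U/C), site 19 (G/A), site 20 (U/A), site 22 (C/A), site 31 (U/C), site 33 (U/C).
p = 8/33 = 0.242424.
d = −0.75 · ln(1 − (4/3)·0.242424) = −0.75 · ln(0.676768) = −0.75 · (-0.390427) = 0.2928.

0.2928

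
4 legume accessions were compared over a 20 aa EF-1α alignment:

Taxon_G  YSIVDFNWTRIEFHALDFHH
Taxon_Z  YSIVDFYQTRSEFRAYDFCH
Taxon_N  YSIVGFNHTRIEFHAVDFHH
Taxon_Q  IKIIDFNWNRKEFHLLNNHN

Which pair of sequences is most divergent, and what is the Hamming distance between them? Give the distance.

Pairwise Hamming distances:
  Taxon_G vs Taxon_Z: 6
  Taxon_G vs Taxon_N: 3
  Taxon_G vs Taxon_Q: 9
  Taxon_Z vs Taxon_N: 7
  Taxon_Z vs Taxon_Q: 14
  Taxon_N vs Taxon_Q: 12
The largest is 14, between Taxon_Z and Taxon_Q.

14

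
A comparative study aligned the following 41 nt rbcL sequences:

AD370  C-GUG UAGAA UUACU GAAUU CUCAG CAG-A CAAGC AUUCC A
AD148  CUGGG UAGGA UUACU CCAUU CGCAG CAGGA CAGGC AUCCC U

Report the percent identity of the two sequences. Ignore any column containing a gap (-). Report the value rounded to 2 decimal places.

79.49%

Excluding the 2 gap columns leaves 39 comparable sites.
Differing sites — 4:U/G; 9:A/G; 16:G/C; 17:A/C; 22:U/G; 33:A/G; 38:U/C; 41:A/U.
31 of the 39 comparable sites match, so the percent identity is 31/39 × 100 = 79.49%.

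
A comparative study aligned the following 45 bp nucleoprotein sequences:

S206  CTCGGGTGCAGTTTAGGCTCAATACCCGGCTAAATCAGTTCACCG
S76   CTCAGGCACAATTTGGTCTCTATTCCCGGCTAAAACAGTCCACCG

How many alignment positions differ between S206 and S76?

10

The sequences differ at positions 4 (G/A), 7 (T/C), 8 (G/A), 11 (G/A), 15 (A/G), 17 (G/T), 21 (A/T), 24 (A/T), 35 (T/A), 40 (T/C).
That gives 10 mismatches out of 45 aligned sites, so the Hamming distance is 10.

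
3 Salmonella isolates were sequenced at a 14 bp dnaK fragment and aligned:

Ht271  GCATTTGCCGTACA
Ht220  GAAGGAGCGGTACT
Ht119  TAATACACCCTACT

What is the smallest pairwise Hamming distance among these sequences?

6

Pairwise Hamming distances:
  Ht271 vs Ht220: 6
  Ht271 vs Ht119: 7
  Ht220 vs Ht119: 7
The smallest is 6, between Ht271 and Ht220.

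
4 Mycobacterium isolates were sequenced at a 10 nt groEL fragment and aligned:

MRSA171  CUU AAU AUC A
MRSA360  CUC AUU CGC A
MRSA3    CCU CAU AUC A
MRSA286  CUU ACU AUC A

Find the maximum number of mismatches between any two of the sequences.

Pairwise Hamming distances:
  MRSA171 vs MRSA360: 4
  MRSA171 vs MRSA3: 2
  MRSA171 vs MRSA286: 1
  MRSA360 vs MRSA3: 6
  MRSA360 vs MRSA286: 4
  MRSA3 vs MRSA286: 3
The largest is 6, between MRSA360 and MRSA3.

6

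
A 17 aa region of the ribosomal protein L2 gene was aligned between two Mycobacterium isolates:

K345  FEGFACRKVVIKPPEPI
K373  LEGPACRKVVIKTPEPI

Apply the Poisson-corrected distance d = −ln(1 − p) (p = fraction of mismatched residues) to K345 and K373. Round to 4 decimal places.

0.1942

Differing sites — 1:F/L; 4:F/P; 13:P/T.
p = 3/17 = 0.176471.
d = −ln(1 − 0.176471) = −ln(0.823529) = 0.1942.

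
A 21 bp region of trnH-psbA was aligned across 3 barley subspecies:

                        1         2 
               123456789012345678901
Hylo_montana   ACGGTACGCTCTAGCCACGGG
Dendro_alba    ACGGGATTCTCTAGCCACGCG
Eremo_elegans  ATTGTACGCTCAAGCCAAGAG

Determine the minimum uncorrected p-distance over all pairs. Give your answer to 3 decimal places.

0.190

Pairwise Hamming distances:
  Hylo_montana vs Dendro_alba: 4
  Hylo_montana vs Eremo_elegans: 5
  Dendro_alba vs Eremo_elegans: 8
The smallest is 4 mismatches, between Hylo_montana and Dendro_alba; p = 4/21 = 0.190.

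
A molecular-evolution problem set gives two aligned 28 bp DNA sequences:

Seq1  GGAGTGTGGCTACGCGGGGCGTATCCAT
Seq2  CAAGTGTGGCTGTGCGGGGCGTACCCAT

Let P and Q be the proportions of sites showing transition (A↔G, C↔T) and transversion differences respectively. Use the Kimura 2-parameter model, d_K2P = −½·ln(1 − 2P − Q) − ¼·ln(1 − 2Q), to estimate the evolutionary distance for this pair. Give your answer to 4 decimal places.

0.2124

Differing sites — 1:G/C (Tv); 2:G/A (Ti); 12:A/G (Ti); 13:C/T (Ti); 24:T/C (Ti).
Of the 5 differences, 4 transitions and 1 transversion over 28 sites: P = 4/28 = 0.142857, Q = 1/28 = 0.035714.
d = −0.5·ln(0.678572) − 0.25·ln(0.928572) = −0.5·(-0.387765) − 0.25·(-0.074107) = 0.2124.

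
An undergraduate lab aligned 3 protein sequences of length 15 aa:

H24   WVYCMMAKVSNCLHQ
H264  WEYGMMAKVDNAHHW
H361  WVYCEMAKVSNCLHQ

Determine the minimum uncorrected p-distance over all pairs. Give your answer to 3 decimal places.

0.067

Pairwise Hamming distances:
  H24 vs H264: 6
  H24 vs H361: 1
  H264 vs H361: 7
The smallest is 1 mismatch, between H24 and H361; p = 1/15 = 0.067.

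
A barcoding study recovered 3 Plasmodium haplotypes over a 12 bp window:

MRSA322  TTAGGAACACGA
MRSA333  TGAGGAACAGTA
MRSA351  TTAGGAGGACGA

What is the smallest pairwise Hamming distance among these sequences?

Pairwise Hamming distances:
  MRSA322 vs MRSA333: 3
  MRSA322 vs MRSA351: 2
  MRSA333 vs MRSA351: 5
The smallest is 2, between MRSA322 and MRSA351.

2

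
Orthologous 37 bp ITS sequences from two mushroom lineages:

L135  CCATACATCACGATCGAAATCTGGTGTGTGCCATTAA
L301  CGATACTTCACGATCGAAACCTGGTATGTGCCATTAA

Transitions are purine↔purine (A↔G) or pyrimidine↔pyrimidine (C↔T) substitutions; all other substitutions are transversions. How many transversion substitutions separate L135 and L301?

Differing sites — 2:C/G (Tv); 7:A/T (Tv); 20:T/C (Ti); 26:G/A (Ti).
Of the 4 differences, 2 transitions and 2 transversions, so the answer is 2.

2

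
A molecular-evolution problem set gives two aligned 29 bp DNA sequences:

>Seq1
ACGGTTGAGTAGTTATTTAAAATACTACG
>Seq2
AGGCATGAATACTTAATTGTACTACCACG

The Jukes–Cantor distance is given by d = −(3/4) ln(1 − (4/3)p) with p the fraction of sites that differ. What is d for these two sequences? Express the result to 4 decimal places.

Differing sites — 2:C/G; 4:G/C; 5:T/A; 9:G/A; 12:G/C; 16:T/A; 19:A/G; 20:A/T; 22:A/C; 26:T/C.
p = 10/29 = 0.344828.
d = −0.75 · ln(1 − (4/3)·0.344828) = −0.75 · ln(0.540229) = −0.75 · (-0.615762) = 0.4618.

0.4618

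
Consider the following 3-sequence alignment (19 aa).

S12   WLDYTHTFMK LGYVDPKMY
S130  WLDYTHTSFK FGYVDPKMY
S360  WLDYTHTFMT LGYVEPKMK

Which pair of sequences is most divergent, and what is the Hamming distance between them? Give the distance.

6

Pairwise Hamming distances:
  S12 vs S130: 3
  S12 vs S360: 3
  S130 vs S360: 6
The largest is 6, between S130 and S360.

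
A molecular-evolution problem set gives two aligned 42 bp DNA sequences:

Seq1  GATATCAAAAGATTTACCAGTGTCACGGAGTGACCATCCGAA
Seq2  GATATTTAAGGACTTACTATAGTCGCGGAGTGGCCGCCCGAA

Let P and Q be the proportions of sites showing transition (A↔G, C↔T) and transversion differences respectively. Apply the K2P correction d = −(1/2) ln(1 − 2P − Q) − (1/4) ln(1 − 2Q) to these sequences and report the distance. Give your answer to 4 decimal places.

Differing sites — 6:C/T (Ti); 7:A/T (Tv); 10:A/G (Ti); 13:T/C (Ti); 18:C/T (Ti); 20:G/T (Tv); 21:T/A (Tv); 25:A/G (Ti); 33:A/G (Ti); 36:A/G (Ti); 37:T/C (Ti).
Of the 11 differences, 8 transitions and 3 transversions over 42 sites: P = 8/42 = 0.190476, Q = 3/42 = 0.071429.
d = −0.5·ln(0.547619) − 0.25·ln(0.857142) = −0.5·(-0.602175) − 0.25·(-0.154152) = 0.3396.

0.3396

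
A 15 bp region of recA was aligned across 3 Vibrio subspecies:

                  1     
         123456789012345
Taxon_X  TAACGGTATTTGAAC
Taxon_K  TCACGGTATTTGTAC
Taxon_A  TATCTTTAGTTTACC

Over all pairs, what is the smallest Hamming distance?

Pairwise Hamming distances:
  Taxon_X vs Taxon_K: 2
  Taxon_X vs Taxon_A: 6
  Taxon_K vs Taxon_A: 8
The smallest is 2, between Taxon_X and Taxon_K.

2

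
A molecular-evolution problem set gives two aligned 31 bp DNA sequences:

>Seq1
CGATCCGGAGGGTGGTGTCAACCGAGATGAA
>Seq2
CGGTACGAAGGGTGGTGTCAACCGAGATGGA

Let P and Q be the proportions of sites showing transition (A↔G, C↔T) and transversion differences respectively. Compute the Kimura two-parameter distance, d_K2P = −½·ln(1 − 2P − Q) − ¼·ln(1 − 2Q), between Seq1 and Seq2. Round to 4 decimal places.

0.1446

Mismatches occur at site 3 (A/G, transition), site 5 (C/A, transversion), site 8 (G/A, transition), site 30 (A/G, transition).
Of the 4 differences, 3 transitions and 1 transversion over 31 sites: P = 3/31 = 0.096774, Q = 1/31 = 0.032258.
d = −0.5·ln(0.774194) − 0.25·ln(0.935484) = −0.5·(-0.255933) − 0.25·(-0.066691) = 0.1446.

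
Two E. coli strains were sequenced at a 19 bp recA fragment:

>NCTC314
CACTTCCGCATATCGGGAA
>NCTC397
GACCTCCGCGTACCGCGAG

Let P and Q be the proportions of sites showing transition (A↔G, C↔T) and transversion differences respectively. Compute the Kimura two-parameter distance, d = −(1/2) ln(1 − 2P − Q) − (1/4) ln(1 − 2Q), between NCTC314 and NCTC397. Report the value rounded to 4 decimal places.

0.4327

Differing sites — 1:C/G (Tv); 4:T/C (Ti); 10:A/G (Ti); 13:T/C (Ti); 16:G/C (Tv); 19:A/G (Ti).
Of the 6 differences, 4 transitions and 2 transversions over 19 sites: P = 4/19 = 0.210526, Q = 2/19 = 0.105263.
d = −0.5·ln(0.473685) − 0.25·ln(0.789474) = −0.5·(-0.747213) − 0.25·(-0.236388) = 0.4327.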